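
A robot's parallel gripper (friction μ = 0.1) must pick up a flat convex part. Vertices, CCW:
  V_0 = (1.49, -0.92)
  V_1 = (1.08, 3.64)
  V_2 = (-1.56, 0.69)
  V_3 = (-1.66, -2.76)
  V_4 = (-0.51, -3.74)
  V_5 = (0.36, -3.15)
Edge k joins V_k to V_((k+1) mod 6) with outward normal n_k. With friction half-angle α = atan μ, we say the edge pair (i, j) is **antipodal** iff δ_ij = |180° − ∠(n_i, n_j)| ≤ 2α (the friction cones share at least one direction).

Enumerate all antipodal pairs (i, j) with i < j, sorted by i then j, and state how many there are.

count = 1; pairs: (0,2)

α = atan 0.1 = 5.71°;  2α = 11.42°
n_0 = (+0.9960, +0.0896)
n_1 = (-0.7452, +0.6669)
n_2 = (-0.9996, +0.0290)
n_3 = (-0.6486, -0.7611)
n_4 = (+0.5613, -0.8276)
n_5 = (+0.8920, -0.4520)
  (0,1): δ = 46.96°  ·
  (0,2): δ = 6.80°  ✓
  (0,3): δ = 44.43°  ·
  (0,4): δ = 119.01°  ·
  (0,5): δ = 147.99°  ·
  (1,2): δ = 139.83°  ·
  (1,3): δ = 88.61°  ·
  (1,4): δ = 14.03°  ·
  (1,5): δ = 14.95°  ·
  (2,3): δ = 128.78°  ·
  (2,4): δ = 54.20°  ·
  (2,5): δ = 25.21°  ·
  (3,4): δ = 105.42°  ·
  (3,5): δ = 76.44°  ·
  (4,5): δ = 151.02°  ·
antipodal pairs: 1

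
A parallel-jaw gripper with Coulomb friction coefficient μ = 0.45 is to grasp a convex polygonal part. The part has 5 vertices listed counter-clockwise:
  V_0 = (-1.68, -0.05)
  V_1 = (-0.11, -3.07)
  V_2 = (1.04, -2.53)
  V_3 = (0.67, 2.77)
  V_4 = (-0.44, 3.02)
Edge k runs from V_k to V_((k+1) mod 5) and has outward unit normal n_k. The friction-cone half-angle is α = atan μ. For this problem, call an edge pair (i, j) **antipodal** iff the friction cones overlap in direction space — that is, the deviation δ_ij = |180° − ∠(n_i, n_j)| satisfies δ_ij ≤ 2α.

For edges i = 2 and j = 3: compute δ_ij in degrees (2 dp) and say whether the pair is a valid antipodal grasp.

δ = 106.69°, invalid

α = atan 0.45 = 24.23°;  2α = 48.46°
edge 2: e_2 = (-0.37, +5.30);  n_2 = (+0.9976, +0.0696)
edge 3: e_3 = (-1.11, +0.25);  n_3 = (+0.2197, +0.9756)
∠(n_2, n_3) = 73.31°
δ = |180° − 73.31°| = 106.69°
106.69° > 2α = 48.46°  →  invalid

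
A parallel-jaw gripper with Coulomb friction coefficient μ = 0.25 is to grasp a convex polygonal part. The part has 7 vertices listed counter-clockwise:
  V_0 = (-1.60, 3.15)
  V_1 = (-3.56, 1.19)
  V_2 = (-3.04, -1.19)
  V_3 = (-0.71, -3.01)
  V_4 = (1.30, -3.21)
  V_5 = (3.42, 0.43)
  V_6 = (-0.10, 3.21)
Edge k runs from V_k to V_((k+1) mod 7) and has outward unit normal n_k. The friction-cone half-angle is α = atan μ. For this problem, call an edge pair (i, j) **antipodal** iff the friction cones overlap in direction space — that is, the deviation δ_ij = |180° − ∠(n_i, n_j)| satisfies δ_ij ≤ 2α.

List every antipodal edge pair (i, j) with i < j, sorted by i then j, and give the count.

count = 3; pairs: (0,4), (2,5), (3,6)

α = atan 0.25 = 14.04°;  2α = 28.07°
n_0 = (-0.7071, +0.7071)
n_1 = (-0.9770, -0.2135)
n_2 = (-0.6156, -0.7881)
n_3 = (-0.0990, -0.9951)
n_4 = (+0.8641, -0.5033)
n_5 = (+0.6198, +0.7848)
n_6 = (-0.0400, +0.9992)
  (0,1): δ = 122.68°  ·
  (0,2): δ = 82.99°  ·
  (0,3): δ = 50.68°  ·
  (0,4): δ = 14.78°  ✓
  (0,5): δ = 96.70°  ·
  (0,6): δ = 137.29°  ·
  (1,2): δ = 140.32°  ·
  (1,3): δ = 108.01°  ·
  (1,4): δ = 42.54°  ·
  (1,5): δ = 39.37°  ·
  (1,6): δ = 79.97°  ·
  (2,3): δ = 147.69°  ·
  (2,4): δ = 82.22°  ·
  (2,5): δ = 0.31°  ✓
  (2,6): δ = 40.28°  ·
  (3,4): δ = 114.53°  ·
  (3,5): δ = 32.62°  ·
  (3,6): δ = 7.97°  ✓
  (4,5): δ = 98.08°  ·
  (4,6): δ = 57.49°  ·
  (5,6): δ = 139.41°  ·
antipodal pairs: 3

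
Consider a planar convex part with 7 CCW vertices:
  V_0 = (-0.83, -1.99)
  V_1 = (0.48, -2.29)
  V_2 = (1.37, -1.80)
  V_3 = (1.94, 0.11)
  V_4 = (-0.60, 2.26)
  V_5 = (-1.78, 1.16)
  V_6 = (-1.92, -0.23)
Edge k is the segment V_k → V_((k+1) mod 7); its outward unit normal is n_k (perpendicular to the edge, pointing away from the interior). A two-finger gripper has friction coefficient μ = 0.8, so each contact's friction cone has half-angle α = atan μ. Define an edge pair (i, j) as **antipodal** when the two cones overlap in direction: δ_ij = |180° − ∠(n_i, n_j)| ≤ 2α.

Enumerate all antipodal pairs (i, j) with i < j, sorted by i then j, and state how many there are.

α = atan 0.8 = 38.66°;  2α = 77.32°
n_0 = (-0.2232, -0.9748)
n_1 = (+0.4823, -0.8760)
n_2 = (+0.9582, -0.2860)
n_3 = (+0.6461, +0.7633)
n_4 = (-0.6819, +0.7315)
n_5 = (-0.9950, +0.1002)
n_6 = (-0.8502, -0.5265)
  (0,1): δ = 138.27°  ·
  (0,2): δ = 93.72°  ·
  (0,3): δ = 27.35°  ✓
  (0,4): δ = 55.89°  ✓
  (0,5): δ = 97.15°  ·
  (0,6): δ = 134.67°  ·
  (1,2): δ = 135.45°  ·
  (1,3): δ = 69.08°  ✓
  (1,4): δ = 14.15°  ✓
  (1,5): δ = 55.41°  ✓
  (1,6): δ = 92.94°  ·
  (2,3): δ = 113.63°  ·
  (2,4): δ = 30.39°  ✓
  (2,5): δ = 10.87°  ✓
  (2,6): δ = 48.39°  ✓
  (3,4): δ = 96.76°  ·
  (3,5): δ = 55.50°  ✓
  (3,6): δ = 17.98°  ✓
  (4,5): δ = 138.74°  ·
  (4,6): δ = 101.22°  ·
  (5,6): δ = 142.48°  ·
antipodal pairs: 10

count = 10; pairs: (0,3), (0,4), (1,3), (1,4), (1,5), (2,4), (2,5), (2,6), (3,5), (3,6)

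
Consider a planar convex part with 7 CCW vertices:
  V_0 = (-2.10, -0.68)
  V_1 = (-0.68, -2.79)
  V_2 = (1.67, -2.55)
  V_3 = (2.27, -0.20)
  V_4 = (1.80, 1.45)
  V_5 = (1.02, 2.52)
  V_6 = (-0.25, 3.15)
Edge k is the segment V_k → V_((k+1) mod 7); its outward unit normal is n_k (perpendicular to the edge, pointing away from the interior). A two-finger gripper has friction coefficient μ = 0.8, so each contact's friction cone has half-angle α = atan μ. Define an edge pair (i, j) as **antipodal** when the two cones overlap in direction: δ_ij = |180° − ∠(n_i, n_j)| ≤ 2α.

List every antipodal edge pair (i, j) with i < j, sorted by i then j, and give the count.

α = atan 0.8 = 38.66°;  2α = 77.32°
n_0 = (-0.8296, -0.5583)
n_1 = (+0.1016, -0.9948)
n_2 = (+0.9689, -0.2474)
n_3 = (+0.9617, +0.2740)
n_4 = (+0.8081, +0.5891)
n_5 = (+0.4444, +0.8958)
n_6 = (-0.9005, +0.4349)
  (0,1): δ = 118.11°  ·
  (0,2): δ = 48.26°  ✓
  (0,3): δ = 18.04°  ✓
  (0,4): δ = 2.15°  ✓
  (0,5): δ = 29.68°  ✓
  (0,6): δ = 120.28°  ·
  (1,2): δ = 110.15°  ·
  (1,3): δ = 79.93°  ·
  (1,4): δ = 59.74°  ✓
  (1,5): δ = 32.22°  ✓
  (1,6): δ = 58.39°  ✓
  (2,3): δ = 149.78°  ·
  (2,4): δ = 129.59°  ·
  (2,5): δ = 102.06°  ·
  (2,6): δ = 11.46°  ✓
  (3,4): δ = 159.81°  ·
  (3,5): δ = 132.28°  ·
  (3,6): δ = 41.68°  ✓
  (4,5): δ = 152.48°  ·
  (4,6): δ = 61.87°  ✓
  (5,6): δ = 89.40°  ·
antipodal pairs: 10

count = 10; pairs: (0,2), (0,3), (0,4), (0,5), (1,4), (1,5), (1,6), (2,6), (3,6), (4,6)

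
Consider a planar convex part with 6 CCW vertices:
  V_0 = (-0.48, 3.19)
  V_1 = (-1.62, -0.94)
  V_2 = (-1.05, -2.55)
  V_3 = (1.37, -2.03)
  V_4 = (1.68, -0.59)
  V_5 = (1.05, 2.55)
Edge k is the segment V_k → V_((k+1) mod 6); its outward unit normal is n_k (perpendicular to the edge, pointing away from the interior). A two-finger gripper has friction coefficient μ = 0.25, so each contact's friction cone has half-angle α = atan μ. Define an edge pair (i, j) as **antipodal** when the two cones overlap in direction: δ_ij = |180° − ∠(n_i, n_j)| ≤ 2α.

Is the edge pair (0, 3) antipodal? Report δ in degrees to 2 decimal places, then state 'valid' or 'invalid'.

δ = 3.28°, valid

α = atan 0.25 = 14.04°;  2α = 28.07°
edge 0: e_0 = (-1.14, -4.13);  n_0 = (-0.9640, +0.2661)
edge 3: e_3 = (+0.31, +1.44);  n_3 = (+0.9776, -0.2105)
∠(n_0, n_3) = 176.72°
δ = |180° − 176.72°| = 3.28°
3.28° ≤ 2α = 28.07°  →  valid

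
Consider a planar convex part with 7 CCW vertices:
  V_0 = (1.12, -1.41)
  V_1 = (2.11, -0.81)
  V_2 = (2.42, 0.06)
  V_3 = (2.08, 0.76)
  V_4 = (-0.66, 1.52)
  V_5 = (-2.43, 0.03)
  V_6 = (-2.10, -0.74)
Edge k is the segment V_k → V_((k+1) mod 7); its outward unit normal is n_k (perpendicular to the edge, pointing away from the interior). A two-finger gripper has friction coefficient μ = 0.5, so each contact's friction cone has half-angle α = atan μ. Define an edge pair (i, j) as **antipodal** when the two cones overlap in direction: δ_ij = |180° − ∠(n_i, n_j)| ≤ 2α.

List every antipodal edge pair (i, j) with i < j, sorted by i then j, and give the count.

count = 9; pairs: (0,3), (0,4), (1,4), (1,5), (2,5), (2,6), (3,5), (3,6), (4,6)

α = atan 0.5 = 26.57°;  2α = 53.13°
n_0 = (+0.5183, -0.8552)
n_1 = (+0.9420, -0.3357)
n_2 = (+0.8995, +0.4369)
n_3 = (+0.2673, +0.9636)
n_4 = (-0.6440, +0.7650)
n_5 = (-0.9191, -0.3939)
n_6 = (-0.2037, -0.9790)
  (0,1): δ = 140.83°  ·
  (0,2): δ = 95.31°  ·
  (0,3): δ = 46.72°  ✓
  (0,4): δ = 8.87°  ✓
  (0,5): δ = 81.98°  ·
  (0,6): δ = 137.03°  ·
  (1,2): δ = 134.48°  ·
  (1,3): δ = 85.89°  ·
  (1,4): δ = 30.30°  ✓
  (1,5): δ = 42.81°  ✓
  (1,6): δ = 97.86°  ·
  (2,3): δ = 131.41°  ·
  (2,4): δ = 75.82°  ·
  (2,5): δ = 2.71°  ✓
  (2,6): δ = 52.34°  ✓
  (3,4): δ = 124.41°  ·
  (3,5): δ = 51.30°  ✓
  (3,6): δ = 3.75°  ✓
  (4,5): δ = 106.89°  ·
  (4,6): δ = 51.85°  ✓
  (5,6): δ = 124.95°  ·
antipodal pairs: 9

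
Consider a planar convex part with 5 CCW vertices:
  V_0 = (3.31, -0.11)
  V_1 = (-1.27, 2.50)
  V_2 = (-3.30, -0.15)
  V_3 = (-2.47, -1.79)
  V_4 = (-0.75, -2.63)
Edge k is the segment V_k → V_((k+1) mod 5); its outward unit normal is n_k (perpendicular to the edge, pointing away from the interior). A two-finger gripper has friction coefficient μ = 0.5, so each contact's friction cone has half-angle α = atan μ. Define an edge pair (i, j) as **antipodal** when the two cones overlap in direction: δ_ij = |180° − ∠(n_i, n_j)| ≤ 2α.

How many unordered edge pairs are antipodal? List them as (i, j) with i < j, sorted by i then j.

count = 3; pairs: (0,2), (0,3), (1,4)

α = atan 0.5 = 26.57°;  2α = 53.13°
n_0 = (+0.4951, +0.8688)
n_1 = (-0.7938, +0.6081)
n_2 = (-0.8922, -0.4516)
n_3 = (-0.4388, -0.8986)
n_4 = (+0.5274, -0.8496)
  (0,1): δ = 97.78°  ·
  (0,2): δ = 33.48°  ✓
  (0,3): δ = 3.65°  ✓
  (0,4): δ = 61.50°  ·
  (1,2): δ = 115.70°  ·
  (1,3): δ = 78.58°  ·
  (1,4): δ = 20.72°  ✓
  (2,3): δ = 142.87°  ·
  (2,4): δ = 85.02°  ·
  (3,4): δ = 122.14°  ·
antipodal pairs: 3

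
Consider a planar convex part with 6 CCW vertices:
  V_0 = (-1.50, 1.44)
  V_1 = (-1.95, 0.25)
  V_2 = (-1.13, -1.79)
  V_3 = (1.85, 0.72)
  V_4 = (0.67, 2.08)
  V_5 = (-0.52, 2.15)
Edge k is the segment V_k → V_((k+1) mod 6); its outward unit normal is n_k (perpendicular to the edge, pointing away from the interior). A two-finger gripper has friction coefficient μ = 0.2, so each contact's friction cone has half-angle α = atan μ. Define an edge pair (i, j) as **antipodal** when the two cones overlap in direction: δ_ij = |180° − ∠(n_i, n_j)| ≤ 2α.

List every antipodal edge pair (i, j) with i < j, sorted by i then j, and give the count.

α = atan 0.2 = 11.31°;  2α = 22.62°
n_0 = (-0.9354, +0.3537)
n_1 = (-0.9278, -0.3730)
n_2 = (+0.6442, -0.7648)
n_3 = (+0.7553, +0.6554)
n_4 = (+0.0587, +0.9983)
n_5 = (-0.5867, +0.8098)
  (0,1): δ = 137.39°  ·
  (0,2): δ = 29.18°  ·
  (0,3): δ = 61.66°  ·
  (0,4): δ = 107.35°  ·
  (0,5): δ = 146.64°  ·
  (1,2): δ = 71.79°  ·
  (1,3): δ = 19.05°  ✓
  (1,4): δ = 64.74°  ·
  (1,5): δ = 104.02°  ·
  (2,3): δ = 89.16°  ·
  (2,4): δ = 43.47°  ·
  (2,5): δ = 4.18°  ✓
  (3,4): δ = 134.31°  ·
  (3,5): δ = 95.02°  ·
  (4,5): δ = 140.71°  ·
antipodal pairs: 2

count = 2; pairs: (1,3), (2,5)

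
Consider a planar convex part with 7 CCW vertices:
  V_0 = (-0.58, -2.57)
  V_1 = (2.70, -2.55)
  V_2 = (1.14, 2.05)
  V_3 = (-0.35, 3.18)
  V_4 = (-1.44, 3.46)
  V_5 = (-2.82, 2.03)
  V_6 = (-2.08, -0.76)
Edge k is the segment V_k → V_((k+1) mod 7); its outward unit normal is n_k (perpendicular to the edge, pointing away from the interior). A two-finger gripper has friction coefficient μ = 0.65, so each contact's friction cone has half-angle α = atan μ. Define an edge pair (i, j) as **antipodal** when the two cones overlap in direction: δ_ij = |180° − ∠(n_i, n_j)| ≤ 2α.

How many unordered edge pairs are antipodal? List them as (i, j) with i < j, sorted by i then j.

count = 10; pairs: (0,2), (0,3), (0,4), (1,4), (1,5), (1,6), (2,5), (2,6), (3,5), (3,6)

α = atan 0.65 = 33.02°;  2α = 66.05°
n_0 = (+0.0061, -1.0000)
n_1 = (+0.9470, +0.3212)
n_2 = (+0.6043, +0.7968)
n_3 = (+0.2488, +0.9686)
n_4 = (-0.7196, +0.6944)
n_5 = (-0.9666, -0.2564)
n_6 = (-0.7700, -0.6381)
  (0,1): δ = 71.62°  ·
  (0,2): δ = 37.53°  ✓
  (0,3): δ = 14.76°  ✓
  (0,4): δ = 45.67°  ✓
  (0,5): δ = 104.51°  ·
  (0,6): δ = 129.30°  ·
  (1,2): δ = 145.91°  ·
  (1,3): δ = 123.14°  ·
  (1,4): δ = 62.71°  ✓
  (1,5): δ = 3.88°  ✓
  (1,6): δ = 20.92°  ✓
  (2,3): δ = 157.23°  ·
  (2,4): δ = 96.80°  ·
  (2,5): δ = 37.97°  ✓
  (2,6): δ = 13.17°  ✓
  (3,4): δ = 119.57°  ·
  (3,5): δ = 60.74°  ✓
  (3,6): δ = 35.94°  ✓
  (4,5): δ = 121.16°  ·
  (4,6): δ = 96.37°  ·
  (5,6): δ = 155.21°  ·
antipodal pairs: 10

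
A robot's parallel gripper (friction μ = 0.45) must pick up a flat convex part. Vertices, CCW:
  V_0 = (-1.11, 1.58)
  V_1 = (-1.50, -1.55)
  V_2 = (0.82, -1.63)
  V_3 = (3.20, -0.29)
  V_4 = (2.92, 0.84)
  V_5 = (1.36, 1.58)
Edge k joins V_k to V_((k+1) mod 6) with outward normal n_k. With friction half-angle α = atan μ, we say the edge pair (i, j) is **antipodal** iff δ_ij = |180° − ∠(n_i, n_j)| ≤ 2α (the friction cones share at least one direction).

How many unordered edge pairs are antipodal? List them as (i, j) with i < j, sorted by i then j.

α = atan 0.45 = 24.23°;  2α = 48.46°
n_0 = (-0.9923, +0.1236)
n_1 = (-0.0345, -0.9994)
n_2 = (+0.4906, -0.8714)
n_3 = (+0.9706, +0.2405)
n_4 = (+0.4286, +0.9035)
n_5 = (+0.0000, +1.0000)
  (0,1): δ = 84.87°  ·
  (0,2): δ = 53.52°  ·
  (0,3): δ = 21.02°  ✓
  (0,4): δ = 71.72°  ·
  (0,5): δ = 97.10°  ·
  (1,2): δ = 148.64°  ·
  (1,3): δ = 74.11°  ·
  (1,4): δ = 23.40°  ✓
  (1,5): δ = 1.97°  ✓
  (2,3): δ = 105.46°  ·
  (2,4): δ = 54.76°  ·
  (2,5): δ = 29.38°  ✓
  (3,4): δ = 129.29°  ·
  (3,5): δ = 103.92°  ·
  (4,5): δ = 154.62°  ·
antipodal pairs: 4

count = 4; pairs: (0,3), (1,4), (1,5), (2,5)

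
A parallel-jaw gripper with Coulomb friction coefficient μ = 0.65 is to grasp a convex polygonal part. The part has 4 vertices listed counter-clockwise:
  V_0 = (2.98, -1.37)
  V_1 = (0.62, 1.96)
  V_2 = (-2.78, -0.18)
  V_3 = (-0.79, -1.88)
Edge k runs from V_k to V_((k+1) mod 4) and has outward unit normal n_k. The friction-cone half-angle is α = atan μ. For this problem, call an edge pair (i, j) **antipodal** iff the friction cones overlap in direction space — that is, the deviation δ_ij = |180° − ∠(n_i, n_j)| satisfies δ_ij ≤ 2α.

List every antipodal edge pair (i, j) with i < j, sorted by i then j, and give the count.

α = atan 0.65 = 33.02°;  2α = 66.05°
n_0 = (+0.8159, +0.5782)
n_1 = (-0.5327, +0.8463)
n_2 = (-0.6495, -0.7603)
n_3 = (+0.1341, -0.9910)
  (0,1): δ = 93.14°  ·
  (0,2): δ = 14.17°  ✓
  (0,3): δ = 62.38°  ✓
  (1,2): δ = 72.69°  ·
  (1,3): δ = 24.48°  ✓
  (2,3): δ = 131.79°  ·
antipodal pairs: 3

count = 3; pairs: (0,2), (0,3), (1,3)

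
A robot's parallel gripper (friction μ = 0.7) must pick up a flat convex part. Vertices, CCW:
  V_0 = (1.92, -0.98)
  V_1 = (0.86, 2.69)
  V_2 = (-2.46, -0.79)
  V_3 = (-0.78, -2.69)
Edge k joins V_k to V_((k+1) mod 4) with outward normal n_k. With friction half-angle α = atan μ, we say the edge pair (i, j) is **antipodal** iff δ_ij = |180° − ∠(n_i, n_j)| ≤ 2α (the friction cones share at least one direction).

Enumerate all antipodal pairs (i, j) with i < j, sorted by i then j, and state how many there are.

count = 3; pairs: (0,1), (0,2), (1,3)

α = atan 0.7 = 34.99°;  2α = 69.98°
n_0 = (+0.9607, +0.2775)
n_1 = (-0.7235, +0.6903)
n_2 = (-0.7491, -0.6624)
n_3 = (+0.5351, -0.8448)
  (0,1): δ = 59.76°  ✓
  (0,2): δ = 25.37°  ✓
  (0,3): δ = 106.24°  ·
  (1,2): δ = 94.86°  ·
  (1,3): δ = 14.00°  ✓
  (2,3): δ = 99.14°  ·
antipodal pairs: 3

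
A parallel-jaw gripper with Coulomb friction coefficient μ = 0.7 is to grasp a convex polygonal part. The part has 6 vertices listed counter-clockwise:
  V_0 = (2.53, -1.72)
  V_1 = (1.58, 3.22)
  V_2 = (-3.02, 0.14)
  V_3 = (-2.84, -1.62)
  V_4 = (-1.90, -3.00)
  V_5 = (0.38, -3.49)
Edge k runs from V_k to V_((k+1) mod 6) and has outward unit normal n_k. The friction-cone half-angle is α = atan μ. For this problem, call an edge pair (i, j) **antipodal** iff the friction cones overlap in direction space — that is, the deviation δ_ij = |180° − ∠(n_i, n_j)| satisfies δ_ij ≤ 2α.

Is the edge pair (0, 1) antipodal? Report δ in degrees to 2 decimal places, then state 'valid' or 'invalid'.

δ = 67.08°, valid

α = atan 0.7 = 34.99°;  2α = 69.98°
edge 0: e_0 = (-0.95, +4.94);  n_0 = (+0.9820, +0.1888)
edge 1: e_1 = (-4.60, -3.08);  n_1 = (-0.5564, +0.8309)
∠(n_0, n_1) = 112.92°
δ = |180° − 112.92°| = 67.08°
67.08° ≤ 2α = 69.98°  →  valid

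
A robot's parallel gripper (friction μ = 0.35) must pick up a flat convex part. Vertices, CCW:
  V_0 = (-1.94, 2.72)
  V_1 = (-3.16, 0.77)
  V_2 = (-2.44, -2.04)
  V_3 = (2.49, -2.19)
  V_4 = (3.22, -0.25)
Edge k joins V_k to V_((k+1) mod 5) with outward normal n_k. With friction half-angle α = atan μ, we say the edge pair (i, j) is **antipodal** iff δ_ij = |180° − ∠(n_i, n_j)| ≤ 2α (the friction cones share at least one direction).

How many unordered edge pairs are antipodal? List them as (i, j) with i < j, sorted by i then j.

α = atan 0.35 = 19.29°;  2α = 38.58°
n_0 = (-0.8478, +0.5304)
n_1 = (-0.9687, -0.2482)
n_2 = (-0.0304, -0.9995)
n_3 = (+0.9359, -0.3522)
n_4 = (+0.4988, +0.8667)
  (0,1): δ = 133.60°  ·
  (0,2): δ = 59.71°  ·
  (0,3): δ = 11.41°  ✓
  (0,4): δ = 92.11°  ·
  (1,2): δ = 106.11°  ·
  (1,3): δ = 34.99°  ✓
  (1,4): δ = 45.70°  ·
  (2,3): δ = 108.88°  ·
  (2,4): δ = 28.18°  ✓
  (3,4): δ = 99.30°  ·
antipodal pairs: 3

count = 3; pairs: (0,3), (1,3), (2,4)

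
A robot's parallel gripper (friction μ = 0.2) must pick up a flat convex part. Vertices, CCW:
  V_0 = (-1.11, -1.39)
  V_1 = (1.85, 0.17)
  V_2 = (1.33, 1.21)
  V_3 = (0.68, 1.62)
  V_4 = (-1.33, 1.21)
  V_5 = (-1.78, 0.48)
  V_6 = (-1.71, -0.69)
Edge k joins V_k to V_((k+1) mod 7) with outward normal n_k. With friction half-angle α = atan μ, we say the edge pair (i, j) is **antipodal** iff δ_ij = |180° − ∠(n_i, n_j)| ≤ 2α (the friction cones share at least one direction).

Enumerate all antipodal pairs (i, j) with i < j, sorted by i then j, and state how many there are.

α = atan 0.2 = 11.31°;  2α = 22.62°
n_0 = (+0.4662, -0.8847)
n_1 = (+0.8944, +0.4472)
n_2 = (+0.5335, +0.8458)
n_3 = (-0.1999, +0.9798)
n_4 = (-0.8513, +0.5247)
n_5 = (-0.9982, -0.0597)
n_6 = (-0.7593, -0.6508)
  (0,1): δ = 91.23°  ·
  (0,2): δ = 60.03°  ·
  (0,3): δ = 16.26°  ✓
  (0,4): δ = 30.56°  ·
  (0,5): δ = 65.63°  ·
  (0,6): δ = 102.81°  ·
  (1,2): δ = 148.81°  ·
  (1,3): δ = 105.04°  ·
  (1,4): δ = 58.22°  ·
  (1,5): δ = 23.14°  ·
  (1,6): δ = 14.04°  ✓
  (2,3): δ = 136.23°  ·
  (2,4): δ = 89.41°  ·
  (2,5): δ = 54.33°  ·
  (2,6): δ = 17.16°  ✓
  (3,4): δ = 133.18°  ·
  (3,5): δ = 98.11°  ·
  (3,6): δ = 60.93°  ·
  (4,5): δ = 144.92°  ·
  (4,6): δ = 107.75°  ·
  (5,6): δ = 142.82°  ·
antipodal pairs: 3

count = 3; pairs: (0,3), (1,6), (2,6)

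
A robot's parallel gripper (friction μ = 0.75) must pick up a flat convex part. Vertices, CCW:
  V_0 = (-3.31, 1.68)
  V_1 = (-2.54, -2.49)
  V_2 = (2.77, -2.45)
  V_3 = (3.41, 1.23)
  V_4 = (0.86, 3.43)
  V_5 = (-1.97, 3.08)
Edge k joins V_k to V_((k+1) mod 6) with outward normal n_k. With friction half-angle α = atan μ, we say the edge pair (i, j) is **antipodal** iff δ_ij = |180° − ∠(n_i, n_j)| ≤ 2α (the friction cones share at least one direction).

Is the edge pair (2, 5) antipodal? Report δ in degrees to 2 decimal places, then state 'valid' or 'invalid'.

δ = 33.88°, valid

α = atan 0.75 = 36.87°;  2α = 73.74°
edge 2: e_2 = (+0.64, +3.68);  n_2 = (+0.9852, -0.1713)
edge 5: e_5 = (-1.34, -1.40);  n_5 = (-0.7224, +0.6915)
∠(n_2, n_5) = 146.12°
δ = |180° − 146.12°| = 33.88°
33.88° ≤ 2α = 73.74°  →  valid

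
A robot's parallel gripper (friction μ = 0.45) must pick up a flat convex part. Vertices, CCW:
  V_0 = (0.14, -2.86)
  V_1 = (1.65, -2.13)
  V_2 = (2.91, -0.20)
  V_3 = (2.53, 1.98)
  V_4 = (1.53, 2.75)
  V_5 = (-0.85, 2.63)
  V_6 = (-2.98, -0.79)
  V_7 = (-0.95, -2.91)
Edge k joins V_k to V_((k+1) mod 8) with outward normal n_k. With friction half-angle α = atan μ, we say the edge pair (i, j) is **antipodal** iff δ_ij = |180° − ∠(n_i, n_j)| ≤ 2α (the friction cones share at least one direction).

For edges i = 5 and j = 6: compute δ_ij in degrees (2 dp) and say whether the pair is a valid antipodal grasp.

α = atan 0.45 = 24.23°;  2α = 48.46°
edge 5: e_5 = (-2.13, -3.42);  n_5 = (-0.8488, +0.5287)
edge 6: e_6 = (+2.03, -2.12);  n_6 = (-0.7223, -0.6916)
∠(n_5, n_6) = 75.67°
δ = |180° − 75.67°| = 104.33°
104.33° > 2α = 48.46°  →  invalid

δ = 104.33°, invalid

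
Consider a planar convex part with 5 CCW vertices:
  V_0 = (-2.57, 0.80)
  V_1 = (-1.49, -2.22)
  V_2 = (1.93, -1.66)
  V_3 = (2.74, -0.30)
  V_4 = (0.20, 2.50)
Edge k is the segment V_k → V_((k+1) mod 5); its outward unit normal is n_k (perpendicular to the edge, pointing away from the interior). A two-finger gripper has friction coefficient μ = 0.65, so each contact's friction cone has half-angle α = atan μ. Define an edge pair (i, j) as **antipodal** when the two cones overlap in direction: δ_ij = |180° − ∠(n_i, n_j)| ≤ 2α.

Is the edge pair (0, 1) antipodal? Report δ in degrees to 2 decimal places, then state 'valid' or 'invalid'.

α = atan 0.65 = 33.02°;  2α = 66.05°
edge 0: e_0 = (+1.08, -3.02);  n_0 = (-0.9416, -0.3367)
edge 1: e_1 = (+3.42, +0.56);  n_1 = (+0.1616, -0.9869)
∠(n_0, n_1) = 79.62°
δ = |180° − 79.62°| = 100.38°
100.38° > 2α = 66.05°  →  invalid

δ = 100.38°, invalid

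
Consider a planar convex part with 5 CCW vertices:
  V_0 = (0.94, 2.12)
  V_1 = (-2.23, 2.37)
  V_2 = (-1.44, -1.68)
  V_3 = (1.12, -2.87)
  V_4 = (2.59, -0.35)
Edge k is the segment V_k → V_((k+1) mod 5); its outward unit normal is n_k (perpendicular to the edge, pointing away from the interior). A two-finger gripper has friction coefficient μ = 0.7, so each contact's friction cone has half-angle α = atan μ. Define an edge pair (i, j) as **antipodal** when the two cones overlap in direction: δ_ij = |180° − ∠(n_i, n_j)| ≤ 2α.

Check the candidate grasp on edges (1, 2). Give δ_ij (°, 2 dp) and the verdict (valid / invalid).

α = atan 0.7 = 34.99°;  2α = 69.98°
edge 1: e_1 = (+0.79, -4.05);  n_1 = (-0.9815, -0.1915)
edge 2: e_2 = (+2.56, -1.19);  n_2 = (-0.4215, -0.9068)
∠(n_1, n_2) = 54.03°
δ = |180° − 54.03°| = 125.97°
125.97° > 2α = 69.98°  →  invalid

δ = 125.97°, invalid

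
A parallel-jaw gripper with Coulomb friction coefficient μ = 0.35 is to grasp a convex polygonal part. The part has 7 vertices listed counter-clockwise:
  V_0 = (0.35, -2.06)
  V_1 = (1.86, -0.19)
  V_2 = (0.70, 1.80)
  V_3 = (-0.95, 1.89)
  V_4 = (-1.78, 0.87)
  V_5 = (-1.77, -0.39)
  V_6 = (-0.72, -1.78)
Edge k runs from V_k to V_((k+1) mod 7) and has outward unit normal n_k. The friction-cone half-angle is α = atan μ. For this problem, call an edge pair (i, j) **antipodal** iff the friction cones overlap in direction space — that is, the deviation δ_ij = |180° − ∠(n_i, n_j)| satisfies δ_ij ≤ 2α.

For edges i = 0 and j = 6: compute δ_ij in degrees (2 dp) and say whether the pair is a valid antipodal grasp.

α = atan 0.35 = 19.29°;  2α = 38.58°
edge 0: e_0 = (+1.51, +1.87);  n_0 = (+0.7780, -0.6282)
edge 6: e_6 = (+1.07, -0.28);  n_6 = (-0.2532, -0.9674)
∠(n_0, n_6) = 65.74°
δ = |180° − 65.74°| = 114.26°
114.26° > 2α = 38.58°  →  invalid

δ = 114.26°, invalid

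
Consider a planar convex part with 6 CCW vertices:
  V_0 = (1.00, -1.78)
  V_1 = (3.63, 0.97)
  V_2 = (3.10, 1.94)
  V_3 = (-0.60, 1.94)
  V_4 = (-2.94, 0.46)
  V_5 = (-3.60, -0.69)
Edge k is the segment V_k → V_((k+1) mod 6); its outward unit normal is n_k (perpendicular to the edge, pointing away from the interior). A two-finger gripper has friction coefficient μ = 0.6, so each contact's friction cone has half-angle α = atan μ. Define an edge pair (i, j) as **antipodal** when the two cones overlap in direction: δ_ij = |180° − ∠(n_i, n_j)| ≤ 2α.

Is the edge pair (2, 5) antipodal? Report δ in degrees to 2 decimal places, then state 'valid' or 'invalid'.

α = atan 0.6 = 30.96°;  2α = 61.93°
edge 2: e_2 = (-3.70, +0.00);  n_2 = (+0.0000, +1.0000)
edge 5: e_5 = (+4.60, -1.09);  n_5 = (-0.2306, -0.9731)
∠(n_2, n_5) = 166.67°
δ = |180° − 166.67°| = 13.33°
13.33° ≤ 2α = 61.93°  →  valid

δ = 13.33°, valid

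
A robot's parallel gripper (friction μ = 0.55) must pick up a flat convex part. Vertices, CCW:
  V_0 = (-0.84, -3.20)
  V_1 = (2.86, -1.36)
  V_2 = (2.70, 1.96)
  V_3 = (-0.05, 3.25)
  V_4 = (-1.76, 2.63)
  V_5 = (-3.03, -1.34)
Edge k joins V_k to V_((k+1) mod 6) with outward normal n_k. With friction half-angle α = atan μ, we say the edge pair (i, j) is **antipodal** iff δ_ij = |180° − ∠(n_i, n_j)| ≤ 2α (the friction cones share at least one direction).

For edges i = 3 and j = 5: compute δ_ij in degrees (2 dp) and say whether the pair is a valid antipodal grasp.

δ = 60.27°, invalid

α = atan 0.55 = 28.81°;  2α = 57.62°
edge 3: e_3 = (-1.71, -0.62);  n_3 = (-0.3409, +0.9401)
edge 5: e_5 = (+2.19, -1.86);  n_5 = (-0.6473, -0.7622)
∠(n_3, n_5) = 119.73°
δ = |180° − 119.73°| = 60.27°
60.27° > 2α = 57.62°  →  invalid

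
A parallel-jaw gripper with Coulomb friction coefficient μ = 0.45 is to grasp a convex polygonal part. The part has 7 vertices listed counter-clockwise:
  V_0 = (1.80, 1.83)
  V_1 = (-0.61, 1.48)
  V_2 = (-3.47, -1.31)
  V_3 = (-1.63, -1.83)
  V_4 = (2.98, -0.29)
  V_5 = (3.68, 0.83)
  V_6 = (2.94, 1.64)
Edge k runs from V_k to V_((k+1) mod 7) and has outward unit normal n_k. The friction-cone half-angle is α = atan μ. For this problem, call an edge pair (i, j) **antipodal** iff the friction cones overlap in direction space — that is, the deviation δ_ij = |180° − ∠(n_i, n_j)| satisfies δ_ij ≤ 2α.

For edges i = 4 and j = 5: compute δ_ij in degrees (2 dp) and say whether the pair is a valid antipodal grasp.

α = atan 0.45 = 24.23°;  2α = 48.46°
edge 4: e_4 = (+0.70, +1.12);  n_4 = (+0.8480, -0.5300)
edge 5: e_5 = (-0.74, +0.81);  n_5 = (+0.7383, +0.6745)
∠(n_4, n_5) = 74.42°
δ = |180° − 74.42°| = 105.58°
105.58° > 2α = 48.46°  →  invalid

δ = 105.58°, invalid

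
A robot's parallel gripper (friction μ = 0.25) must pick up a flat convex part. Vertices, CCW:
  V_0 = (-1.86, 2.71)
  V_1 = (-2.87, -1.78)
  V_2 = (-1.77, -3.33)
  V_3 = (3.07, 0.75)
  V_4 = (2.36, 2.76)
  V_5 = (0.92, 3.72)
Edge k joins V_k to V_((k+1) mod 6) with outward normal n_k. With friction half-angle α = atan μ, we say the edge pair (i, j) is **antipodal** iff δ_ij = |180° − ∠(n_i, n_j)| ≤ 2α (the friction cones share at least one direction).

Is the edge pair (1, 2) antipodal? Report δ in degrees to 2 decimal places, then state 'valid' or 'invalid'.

δ = 85.23°, invalid

α = atan 0.25 = 14.04°;  2α = 28.07°
edge 1: e_1 = (+1.10, -1.55);  n_1 = (-0.8155, -0.5787)
edge 2: e_2 = (+4.84, +4.08);  n_2 = (+0.6445, -0.7646)
∠(n_1, n_2) = 94.77°
δ = |180° − 94.77°| = 85.23°
85.23° > 2α = 28.07°  →  invalid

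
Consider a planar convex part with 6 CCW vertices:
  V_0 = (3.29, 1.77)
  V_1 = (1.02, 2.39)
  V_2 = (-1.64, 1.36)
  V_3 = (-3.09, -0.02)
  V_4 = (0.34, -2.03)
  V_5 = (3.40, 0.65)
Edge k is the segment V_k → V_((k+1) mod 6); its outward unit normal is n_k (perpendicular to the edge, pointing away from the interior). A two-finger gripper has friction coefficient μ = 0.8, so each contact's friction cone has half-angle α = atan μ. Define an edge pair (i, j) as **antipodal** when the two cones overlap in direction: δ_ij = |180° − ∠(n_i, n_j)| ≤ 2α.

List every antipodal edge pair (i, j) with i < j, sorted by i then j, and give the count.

count = 9; pairs: (0,3), (0,4), (1,3), (1,4), (1,5), (2,3), (2,4), (2,5), (3,5)

α = atan 0.8 = 38.66°;  2α = 77.32°
n_0 = (+0.2635, +0.9647)
n_1 = (-0.3611, +0.9325)
n_2 = (-0.6894, +0.7244)
n_3 = (-0.5056, -0.8628)
n_4 = (+0.6589, -0.7523)
n_5 = (+0.9952, +0.0977)
  (0,1): δ = 143.56°  ·
  (0,2): δ = 121.14°  ·
  (0,3): δ = 15.09°  ✓
  (0,4): δ = 56.49°  ✓
  (0,5): δ = 110.89°  ·
  (1,2): δ = 157.58°  ·
  (1,3): δ = 51.54°  ✓
  (1,4): δ = 20.05°  ✓
  (1,5): δ = 74.44°  ✓
  (2,3): δ = 73.95°  ✓
  (2,4): δ = 2.37°  ✓
  (2,5): δ = 52.03°  ✓
  (3,4): δ = 108.42°  ·
  (3,5): δ = 54.02°  ✓
  (4,5): δ = 125.60°  ·
antipodal pairs: 9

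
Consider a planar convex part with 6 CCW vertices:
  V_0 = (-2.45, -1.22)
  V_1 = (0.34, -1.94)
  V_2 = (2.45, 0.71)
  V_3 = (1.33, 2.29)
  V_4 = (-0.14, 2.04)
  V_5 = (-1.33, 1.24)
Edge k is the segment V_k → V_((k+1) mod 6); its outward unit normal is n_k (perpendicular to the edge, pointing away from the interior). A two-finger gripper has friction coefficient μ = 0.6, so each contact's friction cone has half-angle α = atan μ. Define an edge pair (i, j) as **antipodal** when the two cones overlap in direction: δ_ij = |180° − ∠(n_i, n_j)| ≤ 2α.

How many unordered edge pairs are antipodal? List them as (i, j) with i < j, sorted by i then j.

count = 7; pairs: (0,2), (0,3), (0,4), (1,3), (1,4), (1,5), (2,5)

α = atan 0.6 = 30.96°;  2α = 61.93°
n_0 = (-0.2499, -0.9683)
n_1 = (+0.7823, -0.6229)
n_2 = (+0.8158, +0.5783)
n_3 = (-0.1677, +0.9858)
n_4 = (-0.5579, +0.8299)
n_5 = (-0.9101, +0.4144)
  (0,1): δ = 114.06°  ·
  (0,2): δ = 40.20°  ✓
  (0,3): δ = 24.12°  ✓
  (0,4): δ = 48.38°  ✓
  (0,5): δ = 79.99°  ·
  (1,2): δ = 106.14°  ·
  (1,3): δ = 41.82°  ✓
  (1,4): δ = 17.56°  ✓
  (1,5): δ = 14.05°  ✓
  (2,3): δ = 115.68°  ·
  (2,4): δ = 91.42°  ·
  (2,5): δ = 59.81°  ✓
  (3,4): δ = 155.74°  ·
  (3,5): δ = 124.13°  ·
  (4,5): δ = 148.39°  ·
antipodal pairs: 7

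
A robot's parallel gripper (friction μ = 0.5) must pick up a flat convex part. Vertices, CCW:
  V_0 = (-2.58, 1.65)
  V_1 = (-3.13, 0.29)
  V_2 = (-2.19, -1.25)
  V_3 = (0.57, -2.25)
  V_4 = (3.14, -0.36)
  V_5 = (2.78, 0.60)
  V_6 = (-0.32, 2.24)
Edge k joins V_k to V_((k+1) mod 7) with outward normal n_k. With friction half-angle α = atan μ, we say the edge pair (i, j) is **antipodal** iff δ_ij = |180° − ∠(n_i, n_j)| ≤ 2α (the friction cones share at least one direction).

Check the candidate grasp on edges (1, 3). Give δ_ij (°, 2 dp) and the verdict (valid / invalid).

α = atan 0.5 = 26.57°;  2α = 53.13°
edge 1: e_1 = (+0.94, -1.54);  n_1 = (-0.8536, -0.5210)
edge 3: e_3 = (+2.57, +1.89);  n_3 = (+0.5925, -0.8056)
∠(n_1, n_3) = 94.93°
δ = |180° − 94.93°| = 85.07°
85.07° > 2α = 53.13°  →  invalid

δ = 85.07°, invalid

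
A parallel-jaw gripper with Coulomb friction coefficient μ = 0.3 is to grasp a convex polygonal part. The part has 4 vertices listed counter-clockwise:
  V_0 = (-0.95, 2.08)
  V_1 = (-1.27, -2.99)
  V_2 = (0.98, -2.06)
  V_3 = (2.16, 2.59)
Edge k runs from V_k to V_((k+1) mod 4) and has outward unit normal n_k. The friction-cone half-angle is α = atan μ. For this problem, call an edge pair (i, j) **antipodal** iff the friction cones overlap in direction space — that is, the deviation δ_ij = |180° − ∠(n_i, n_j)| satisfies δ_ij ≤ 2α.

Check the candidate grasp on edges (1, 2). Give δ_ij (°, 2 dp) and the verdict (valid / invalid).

δ = 126.70°, invalid

α = atan 0.3 = 16.70°;  2α = 33.40°
edge 1: e_1 = (+2.25, +0.93);  n_1 = (+0.3820, -0.9242)
edge 2: e_2 = (+1.18, +4.65);  n_2 = (+0.9693, -0.2460)
∠(n_1, n_2) = 53.30°
δ = |180° − 53.30°| = 126.70°
126.70° > 2α = 33.40°  →  invalid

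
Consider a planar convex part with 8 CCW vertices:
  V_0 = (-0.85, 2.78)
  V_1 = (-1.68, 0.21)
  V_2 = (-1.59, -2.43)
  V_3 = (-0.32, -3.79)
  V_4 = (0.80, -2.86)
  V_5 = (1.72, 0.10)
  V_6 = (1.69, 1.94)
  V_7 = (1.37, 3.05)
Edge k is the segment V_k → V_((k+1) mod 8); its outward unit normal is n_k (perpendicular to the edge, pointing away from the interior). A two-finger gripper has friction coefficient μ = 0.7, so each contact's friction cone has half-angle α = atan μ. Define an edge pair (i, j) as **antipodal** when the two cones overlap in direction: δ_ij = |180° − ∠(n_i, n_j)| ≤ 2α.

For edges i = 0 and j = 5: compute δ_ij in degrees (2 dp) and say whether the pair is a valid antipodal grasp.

α = atan 0.7 = 34.99°;  2α = 69.98°
edge 0: e_0 = (-0.83, -2.57);  n_0 = (-0.9516, +0.3073)
edge 5: e_5 = (-0.03, +1.84);  n_5 = (+0.9999, +0.0163)
∠(n_0, n_5) = 161.17°
δ = |180° − 161.17°| = 18.83°
18.83° ≤ 2α = 69.98°  →  valid

δ = 18.83°, valid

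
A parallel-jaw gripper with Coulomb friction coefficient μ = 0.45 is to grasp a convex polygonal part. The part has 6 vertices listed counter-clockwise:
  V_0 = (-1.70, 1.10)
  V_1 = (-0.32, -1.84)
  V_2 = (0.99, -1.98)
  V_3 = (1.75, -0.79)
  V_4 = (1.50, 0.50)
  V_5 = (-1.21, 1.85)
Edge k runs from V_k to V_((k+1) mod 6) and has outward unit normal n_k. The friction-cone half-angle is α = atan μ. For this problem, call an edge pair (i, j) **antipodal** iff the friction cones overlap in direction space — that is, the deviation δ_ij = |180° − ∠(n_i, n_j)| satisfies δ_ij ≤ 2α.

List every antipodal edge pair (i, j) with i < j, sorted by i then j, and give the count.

count = 5; pairs: (0,3), (0,4), (1,4), (2,5), (3,5)

α = atan 0.45 = 24.23°;  2α = 48.46°
n_0 = (-0.9052, -0.4249)
n_1 = (-0.1063, -0.9943)
n_2 = (+0.8428, -0.5382)
n_3 = (+0.9817, +0.1903)
n_4 = (+0.4459, +0.8951)
n_5 = (-0.8372, +0.5469)
  (0,1): δ = 121.24°  ·
  (0,2): δ = 57.71°  ·
  (0,3): δ = 14.18°  ✓
  (0,4): δ = 38.37°  ✓
  (0,5): δ = 121.70°  ·
  (1,2): δ = 116.46°  ·
  (1,3): δ = 72.93°  ·
  (1,4): δ = 20.38°  ✓
  (1,5): δ = 62.94°  ·
  (2,3): δ = 136.47°  ·
  (2,4): δ = 83.92°  ·
  (2,5): δ = 0.59°  ✓
  (3,4): δ = 127.45°  ·
  (3,5): δ = 44.13°  ✓
  (4,5): δ = 96.68°  ·
antipodal pairs: 5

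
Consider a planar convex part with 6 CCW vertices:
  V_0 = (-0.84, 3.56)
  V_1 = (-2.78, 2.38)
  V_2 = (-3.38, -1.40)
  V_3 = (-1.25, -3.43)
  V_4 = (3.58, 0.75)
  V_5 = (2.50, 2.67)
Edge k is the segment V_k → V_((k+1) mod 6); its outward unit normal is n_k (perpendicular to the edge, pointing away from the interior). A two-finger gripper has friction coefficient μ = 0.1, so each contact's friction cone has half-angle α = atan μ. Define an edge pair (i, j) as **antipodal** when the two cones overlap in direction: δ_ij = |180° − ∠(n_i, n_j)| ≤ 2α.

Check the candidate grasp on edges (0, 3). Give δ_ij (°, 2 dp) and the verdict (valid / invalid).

δ = 9.56°, valid

α = atan 0.1 = 5.71°;  2α = 11.42°
edge 0: e_0 = (-1.94, -1.18);  n_0 = (-0.5197, +0.8544)
edge 3: e_3 = (+4.83, +4.18);  n_3 = (+0.6544, -0.7562)
∠(n_0, n_3) = 170.44°
δ = |180° − 170.44°| = 9.56°
9.56° ≤ 2α = 11.42°  →  valid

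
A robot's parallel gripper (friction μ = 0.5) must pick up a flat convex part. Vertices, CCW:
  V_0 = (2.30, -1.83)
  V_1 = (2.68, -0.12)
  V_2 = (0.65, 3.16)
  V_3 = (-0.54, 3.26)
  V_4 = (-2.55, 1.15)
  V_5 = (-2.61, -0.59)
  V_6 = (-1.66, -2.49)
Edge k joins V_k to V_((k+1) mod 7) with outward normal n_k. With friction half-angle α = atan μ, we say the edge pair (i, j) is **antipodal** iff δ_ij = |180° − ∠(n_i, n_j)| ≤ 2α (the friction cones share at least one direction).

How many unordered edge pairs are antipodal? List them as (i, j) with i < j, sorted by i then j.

α = atan 0.5 = 26.57°;  2α = 53.13°
n_0 = (+0.9762, -0.2169)
n_1 = (+0.8503, +0.5263)
n_2 = (+0.0837, +0.9965)
n_3 = (-0.7241, +0.6897)
n_4 = (-0.9994, +0.0345)
n_5 = (-0.8944, -0.4472)
n_6 = (+0.1644, -0.9864)
  (0,1): δ = 135.72°  ·
  (0,2): δ = 82.27°  ·
  (0,3): δ = 31.08°  ✓
  (0,4): δ = 10.55°  ✓
  (0,5): δ = 39.09°  ✓
  (0,6): δ = 111.99°  ·
  (1,2): δ = 126.56°  ·
  (1,3): δ = 75.36°  ·
  (1,4): δ = 33.73°  ✓
  (1,5): δ = 5.19°  ✓
  (1,6): δ = 67.71°  ·
  (2,3): δ = 128.81°  ·
  (2,4): δ = 87.17°  ·
  (2,5): δ = 58.63°  ·
  (2,6): δ = 14.27°  ✓
  (3,4): δ = 138.37°  ·
  (3,5): δ = 109.83°  ·
  (3,6): δ = 36.93°  ✓
  (4,5): δ = 151.46°  ·
  (4,6): δ = 78.56°  ·
  (5,6): δ = 107.10°  ·
antipodal pairs: 7

count = 7; pairs: (0,3), (0,4), (0,5), (1,4), (1,5), (2,6), (3,6)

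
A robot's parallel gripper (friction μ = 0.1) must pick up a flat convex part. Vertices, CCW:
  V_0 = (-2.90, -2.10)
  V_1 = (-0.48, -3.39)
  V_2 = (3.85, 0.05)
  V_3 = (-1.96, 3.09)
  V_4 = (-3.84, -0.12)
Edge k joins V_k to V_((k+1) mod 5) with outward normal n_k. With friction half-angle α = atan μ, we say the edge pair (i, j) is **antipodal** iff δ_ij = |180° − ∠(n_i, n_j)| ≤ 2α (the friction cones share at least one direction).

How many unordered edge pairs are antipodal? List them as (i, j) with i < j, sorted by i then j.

α = atan 0.1 = 5.71°;  2α = 11.42°
n_0 = (-0.4704, -0.8825)
n_1 = (+0.6220, -0.7830)
n_2 = (+0.4636, +0.8860)
n_3 = (-0.8629, +0.5054)
n_4 = (-0.9034, -0.4289)
  (0,1): δ = 113.47°  ·
  (0,2): δ = 0.44°  ✓
  (0,3): δ = 87.70°  ·
  (0,4): δ = 143.46°  ·
  (1,2): δ = 66.09°  ·
  (1,3): δ = 21.18°  ·
  (1,4): δ = 76.93°  ·
  (2,3): δ = 92.74°  ·
  (2,4): δ = 36.98°  ·
  (3,4): δ = 124.25°  ·
antipodal pairs: 1

count = 1; pairs: (0,2)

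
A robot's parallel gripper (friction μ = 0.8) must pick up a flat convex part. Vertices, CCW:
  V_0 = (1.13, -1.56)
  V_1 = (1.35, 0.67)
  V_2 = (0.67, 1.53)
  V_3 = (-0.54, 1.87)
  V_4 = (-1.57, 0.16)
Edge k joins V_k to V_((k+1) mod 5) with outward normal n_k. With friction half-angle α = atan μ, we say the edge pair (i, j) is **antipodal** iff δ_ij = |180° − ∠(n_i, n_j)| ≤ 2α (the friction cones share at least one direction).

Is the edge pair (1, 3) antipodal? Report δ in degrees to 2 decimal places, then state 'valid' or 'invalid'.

α = atan 0.8 = 38.66°;  2α = 77.32°
edge 1: e_1 = (-0.68, +0.86);  n_1 = (+0.7844, +0.6202)
edge 3: e_3 = (-1.03, -1.71);  n_3 = (-0.8566, +0.5160)
∠(n_1, n_3) = 110.60°
δ = |180° − 110.60°| = 69.40°
69.40° ≤ 2α = 77.32°  →  valid

δ = 69.40°, valid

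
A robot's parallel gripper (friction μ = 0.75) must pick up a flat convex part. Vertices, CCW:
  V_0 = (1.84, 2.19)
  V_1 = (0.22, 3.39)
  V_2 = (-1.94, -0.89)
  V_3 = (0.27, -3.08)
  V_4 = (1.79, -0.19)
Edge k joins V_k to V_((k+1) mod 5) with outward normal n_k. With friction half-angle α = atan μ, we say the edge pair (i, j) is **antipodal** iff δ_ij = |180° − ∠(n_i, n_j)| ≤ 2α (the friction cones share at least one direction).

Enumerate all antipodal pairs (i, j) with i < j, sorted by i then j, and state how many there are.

count = 5; pairs: (0,2), (1,3), (1,4), (2,3), (2,4)

α = atan 0.75 = 36.87°;  2α = 73.74°
n_0 = (+0.5952, +0.8036)
n_1 = (-0.8928, +0.4505)
n_2 = (-0.7039, -0.7103)
n_3 = (+0.8851, -0.4655)
n_4 = (+0.9998, -0.0210)
  (0,1): δ = 80.25°  ·
  (0,2): δ = 8.21°  ✓
  (0,3): δ = 98.79°  ·
  (0,4): δ = 125.33°  ·
  (1,2): δ = 107.96°  ·
  (1,3): δ = 0.96°  ✓
  (1,4): δ = 25.58°  ✓
  (2,3): δ = 73.00°  ✓
  (2,4): δ = 46.46°  ✓
  (3,4): δ = 153.46°  ·
antipodal pairs: 5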